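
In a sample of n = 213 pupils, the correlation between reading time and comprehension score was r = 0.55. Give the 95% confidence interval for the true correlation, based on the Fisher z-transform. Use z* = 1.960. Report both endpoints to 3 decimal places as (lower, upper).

(0.449, 0.637)

z_r = atanh(0.55) = 0.618381;  SE = 1/√(n−3) = 1/√210 = 0.069007
z-limits: 0.618381 ± 1.960·0.069007 = 0.618381 ± 0.135254 = [0.483127, 0.753635]
ρ-limits: (tanh 0.483127, tanh 0.753635) = (0.449, 0.637)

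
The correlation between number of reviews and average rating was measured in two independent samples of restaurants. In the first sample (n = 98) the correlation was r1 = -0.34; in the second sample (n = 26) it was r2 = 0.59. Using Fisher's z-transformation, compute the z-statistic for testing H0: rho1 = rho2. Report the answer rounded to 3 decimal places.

Fisher z-transforms: z1 = atanh(-0.34) = -0.354093, z2 = atanh(0.59) = 0.677666; difference d = -1.031759
Var(d) = 1/95 + 1/23 = 0.0105263 + 0.0434783 = 0.0540046
z = d/√Var(d) = -1.031759 / √0.0540046 = -1.031759 / 0.232389 = -4.440

-4.440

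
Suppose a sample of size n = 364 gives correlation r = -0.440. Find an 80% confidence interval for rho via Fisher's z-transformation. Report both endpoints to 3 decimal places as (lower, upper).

(-0.493, -0.384)

z_r = atanh(-0.440) = -0.472231;  SE = 1/√(n−3) = 1/√361 = 0.052632
z-limits: -0.472231 ± 1.282·0.052632 = -0.472231 ± 0.067474 = [-0.539705, -0.404757]
ρ-limits: (tanh -0.539705, tanh -0.404757) = (-0.493, -0.384)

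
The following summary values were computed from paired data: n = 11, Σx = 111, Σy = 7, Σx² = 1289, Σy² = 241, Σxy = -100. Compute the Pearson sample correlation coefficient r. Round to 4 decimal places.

-0.8537

S_xy = nΣxy − ΣxΣy = 11·(-100) − 111·7 = -1100 − 777 = -1877
S_xx = nΣx² − (Σx)² = 11·1289 − 111² = 14179 − 12321 = 1858
S_yy = nΣy² − (Σy)² = 11·241 − 7² = 2651 − 49 = 2602
r = S_xy / √(S_xx·S_yy) = -1877 / √(1858·2602) = -1877 / √4834516 = -1877 / 2198.7533 = -0.8537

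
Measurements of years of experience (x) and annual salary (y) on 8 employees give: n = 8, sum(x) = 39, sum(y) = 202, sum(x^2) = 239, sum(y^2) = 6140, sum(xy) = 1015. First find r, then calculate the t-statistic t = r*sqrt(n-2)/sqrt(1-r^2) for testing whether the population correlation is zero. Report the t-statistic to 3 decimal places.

Numerator: nΣxy − (Σx)(Σy) = 8·1015 − (39)(202) = 242
Denominator: √[(nΣx²−(Σx)²)(nΣy²−(Σy)²)]
  nΣx²−(Σx)² = 8·239 − 1521 = 391;  nΣy²−(Σy)² = 8·6140 − 40804 = 8316
  √(391·8316) = √3251556 = 1803.2071
r = 242 / 1803.2071 = 0.1342
t = r·√(n−2)/√(1−r²) = 0.1342·√6 / √(1−0.018010) = 0.328722 / 0.990954 = 0.332

0.332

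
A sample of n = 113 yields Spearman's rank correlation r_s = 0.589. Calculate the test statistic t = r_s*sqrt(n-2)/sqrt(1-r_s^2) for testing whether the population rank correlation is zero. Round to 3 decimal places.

7.679

t = r_s·√(n−2) / √(1−r_s²) with r_s = 0.589, n = 113
  = 0.589·√111 / √(1 − 0.346921)
  = 0.589·10.535654 / 0.808133
  = 6.205500 / 0.808133 = 7.679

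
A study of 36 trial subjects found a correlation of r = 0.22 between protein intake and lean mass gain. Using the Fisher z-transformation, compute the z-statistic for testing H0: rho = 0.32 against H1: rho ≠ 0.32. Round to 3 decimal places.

Fisher z: atanh(0.22) = 0.223656, atanh(0.32) = 0.331647
z = (z_r − z_0)·√(n−3) = (0.223656 − 0.331647)·√33 = -0.107991 · 5.744563 = -0.620

-0.620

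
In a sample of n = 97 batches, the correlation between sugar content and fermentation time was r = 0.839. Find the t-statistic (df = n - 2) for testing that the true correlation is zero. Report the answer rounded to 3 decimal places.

15.029

1 − r² = 1 − 0.703921 = 0.296079;  √(1−r²) = 0.544131
√(n−2) = √95 = 9.746794
t = r·√(n−2)/√(1−r²) = 0.839 · 9.746794 / 0.544131 = 15.029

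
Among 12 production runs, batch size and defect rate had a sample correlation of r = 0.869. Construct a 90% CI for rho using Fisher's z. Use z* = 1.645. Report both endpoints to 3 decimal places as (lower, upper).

z_r = atanh(0.869) = 1.328981;  SE = 1/√(n−3) = 1/√9 = 0.333333
z-limits: 1.328981 ± 1.645·0.333333 = 1.328981 ± 0.548333 = [0.780648, 1.877314]
ρ-limits: (tanh 0.780648, tanh 1.877314) = (0.653, 0.954)

(0.653, 0.954)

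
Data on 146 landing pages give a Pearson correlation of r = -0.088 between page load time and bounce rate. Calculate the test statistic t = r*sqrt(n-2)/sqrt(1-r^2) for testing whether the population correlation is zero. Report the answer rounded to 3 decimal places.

t = r·√(n−2) / √(1−r²) with r = -0.088, n = 146
  = -0.088·√144 / √(1 − 0.007744)
  = -0.088·12.000000 / 0.996120
  = -1.056000 / 0.996120 = -1.060

-1.060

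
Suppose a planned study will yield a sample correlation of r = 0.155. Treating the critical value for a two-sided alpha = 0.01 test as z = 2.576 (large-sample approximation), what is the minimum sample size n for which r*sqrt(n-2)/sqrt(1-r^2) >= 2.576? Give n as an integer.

r√(n−2)/√(1−r²) ≥ 2.576  ⇔  n−2 ≥ (2.576)²·(1−r²)/r²
(1−r²)/r² = (1−0.024025)/0.024025 = 40.6233
n ≥ 2 + 6.635776·40.6233 = 2 + 269.5671 = 271.5671
⌈271.5671⌉ = 272

272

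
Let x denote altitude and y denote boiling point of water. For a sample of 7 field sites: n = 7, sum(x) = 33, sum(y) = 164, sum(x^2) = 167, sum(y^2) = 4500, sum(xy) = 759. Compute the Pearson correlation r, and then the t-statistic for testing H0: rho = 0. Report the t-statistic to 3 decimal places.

-0.370

Numerator: nΣxy − (Σx)(Σy) = 7·759 − (33)(164) = -99
Denominator: √[(nΣx²−(Σx)²)(nΣy²−(Σy)²)]
  nΣx²−(Σx)² = 7·167 − 1089 = 80;  nΣy²−(Σy)² = 7·4500 − 26896 = 4604
  √(80·4604) = √368320 = 606.8937
r = -99 / 606.8937 = -0.1631
t = r·√(n−2)/√(1−r²) = -0.1631·√5 / √(1−0.026602) = -0.364703 / 0.986609 = -0.370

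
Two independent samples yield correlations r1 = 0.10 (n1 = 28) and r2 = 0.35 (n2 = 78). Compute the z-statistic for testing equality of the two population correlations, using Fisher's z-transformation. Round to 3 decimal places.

z1 = atanh(0.10) = 0.100335,  z2 = atanh(0.35) = 0.365444
SE = √(1/(n1−3) + 1/(n2−3)) = √(1/25 + 1/75) = √(0.0400000 + 0.0133333) = √0.0533333 = 0.230940
z = (z1 − z2)/SE = (0.100335 − 0.365444) / 0.230940 = -0.265109 / 0.230940 = -1.148

-1.148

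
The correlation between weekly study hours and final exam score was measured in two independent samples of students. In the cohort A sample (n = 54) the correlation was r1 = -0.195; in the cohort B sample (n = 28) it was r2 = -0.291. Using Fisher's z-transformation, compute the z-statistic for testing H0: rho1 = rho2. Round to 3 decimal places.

0.418

Fisher z-transforms: z1 = atanh(-0.195) = -0.197530, z2 = atanh(-0.291) = -0.299658; difference d = 0.102128
Var(d) = 1/51 + 1/25 = 0.0196078 + 0.0400000 = 0.0596078
z = d/√Var(d) = 0.102128 / √0.0596078 = 0.102128 / 0.244147 = 0.418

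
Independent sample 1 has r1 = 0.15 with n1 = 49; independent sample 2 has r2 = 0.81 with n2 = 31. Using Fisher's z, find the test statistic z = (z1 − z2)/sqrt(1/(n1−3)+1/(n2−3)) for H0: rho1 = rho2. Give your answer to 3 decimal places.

-4.071

z1 = atanh(0.15) = 0.151140,  z2 = atanh(0.81) = 1.127029
SE = √(1/(n1−3) + 1/(n2−3)) = √(1/46 + 1/28) = √(0.0217391 + 0.0357143) = √0.0574534 = 0.239694
z = (z1 − z2)/SE = (0.151140 − 1.127029) / 0.239694 = -0.975889 / 0.239694 = -4.071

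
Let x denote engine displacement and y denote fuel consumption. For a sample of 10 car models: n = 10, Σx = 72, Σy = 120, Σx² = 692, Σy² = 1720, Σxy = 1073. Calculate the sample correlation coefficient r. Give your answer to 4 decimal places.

Numerator: nΣxy − (Σx)(Σy) = 10·1073 − (72)(120) = 2090
Denominator: √[(nΣx²−(Σx)²)(nΣy²−(Σy)²)]
  nΣx²−(Σx)² = 10·692 − 5184 = 1736;  nΣy²−(Σy)² = 10·1720 − 14400 = 2800
  √(1736·2800) = √4860800 = 2204.7222
r = 2090 / 2204.7222 = 0.9480

0.9480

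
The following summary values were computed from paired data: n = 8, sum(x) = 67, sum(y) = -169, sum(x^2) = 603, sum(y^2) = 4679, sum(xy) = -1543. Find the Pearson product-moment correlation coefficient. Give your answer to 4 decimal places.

Numerator: nΣxy − (Σx)(Σy) = 8·(-1543) − (67)(-169) = -1021
Denominator: √[(nΣx²−(Σx)²)(nΣy²−(Σy)²)]
  nΣx²−(Σx)² = 8·603 − 4489 = 335;  nΣy²−(Σy)² = 8·4679 − 28561 = 8871
  √(335·8871) = √2971785 = 1723.8866
r = -1021 / 1723.8866 = -0.5923

-0.5923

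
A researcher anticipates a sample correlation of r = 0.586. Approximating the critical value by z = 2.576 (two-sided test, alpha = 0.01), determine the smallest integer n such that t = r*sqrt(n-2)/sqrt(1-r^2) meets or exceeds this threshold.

Need r·√(n−2)/√(1−r²) ≥ 2.576
√(n−2) ≥ 2.576·√(1−0.343396) / 0.586 = 2.576·0.810311 / 0.586 = 3.5620
n−2 ≥ 12.6878  ⇒  n ≥ 14.6878
Smallest integer n = 15

15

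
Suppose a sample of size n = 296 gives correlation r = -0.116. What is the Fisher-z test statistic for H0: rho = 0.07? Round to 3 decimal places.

z_r = atanh(-0.116) = -0.116525,  z_0 = atanh(0.07) = 0.070115
SE = 1/√(n−3) = 1/√293 = 0.058421
z = (z_r − z_0)/SE = (-0.116525 − 0.070115) / 0.058421 = -0.186640 / 0.058421 = -3.195

-3.195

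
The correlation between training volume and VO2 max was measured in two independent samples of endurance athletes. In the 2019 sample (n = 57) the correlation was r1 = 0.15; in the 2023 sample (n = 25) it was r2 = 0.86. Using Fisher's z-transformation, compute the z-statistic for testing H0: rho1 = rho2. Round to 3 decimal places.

Fisher z-transforms: z1 = atanh(0.15) = 0.151140, z2 = atanh(0.86) = 1.293345; difference d = -1.142205
Var(d) = 1/54 + 1/22 = 0.0185185 + 0.0454545 = 0.0639730
z = d/√Var(d) = -1.142205 / √0.0639730 = -1.142205 / 0.252929 = -4.516

-4.516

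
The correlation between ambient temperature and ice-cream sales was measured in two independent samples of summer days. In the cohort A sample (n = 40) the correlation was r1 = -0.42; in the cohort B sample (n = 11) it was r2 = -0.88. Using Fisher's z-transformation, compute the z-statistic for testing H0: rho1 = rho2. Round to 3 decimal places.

Fisher z-transforms: z1 = atanh(-0.42) = -0.447692, z2 = atanh(-0.88) = -1.375768; difference d = 0.928076
Var(d) = 1/37 + 1/8 = 0.0270270 + 0.1250000 = 0.1520270
z = d/√Var(d) = 0.928076 / √0.1520270 = 0.928076 / 0.389906 = 2.380

2.380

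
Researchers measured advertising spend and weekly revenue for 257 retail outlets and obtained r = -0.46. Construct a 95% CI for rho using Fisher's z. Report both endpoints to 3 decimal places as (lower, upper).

(-0.551, -0.358)

z_r = atanh(-0.46) = -0.497311;  SE = 1/√(n−3) = 1/√254 = 0.062746
z-limits: -0.497311 ± 1.960·0.062746 = -0.497311 ± 0.122982 = [-0.620293, -0.374329]
ρ-limits: (tanh -0.620293, tanh -0.374329) = (-0.551, -0.358)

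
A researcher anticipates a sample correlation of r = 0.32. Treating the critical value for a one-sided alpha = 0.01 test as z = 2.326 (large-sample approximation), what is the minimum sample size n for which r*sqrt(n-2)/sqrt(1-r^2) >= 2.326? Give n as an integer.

Need r·√(n−2)/√(1−r²) ≥ 2.326
√(n−2) ≥ 2.326·√(1−0.1024) / 0.32 = 2.326·0.947418 / 0.32 = 6.8865
n−2 ≥ 47.4239  ⇒  n ≥ 49.4239
Smallest integer n = 50

50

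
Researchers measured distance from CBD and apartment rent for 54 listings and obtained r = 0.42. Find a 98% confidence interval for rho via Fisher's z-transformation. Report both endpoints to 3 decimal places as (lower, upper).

Fisher z: z_r = atanh(r) = ½·ln((1+0.42)/(1−0.42)) = 0.447692
SE(z) = 1/√(n−3) = 1/√51 = 0.140028
98% ⇒ z* = 2.326; margin = 2.326·0.140028 = 0.325705
CI on z-scale: (0.121987, 0.773397)
Back-transform: tanh(0.121987) = 0.121385, tanh(0.773397) = 0.648900

(0.121, 0.649)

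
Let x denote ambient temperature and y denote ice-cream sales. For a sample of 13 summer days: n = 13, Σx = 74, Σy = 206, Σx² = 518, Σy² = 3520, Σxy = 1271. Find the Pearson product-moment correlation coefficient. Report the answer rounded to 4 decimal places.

Numerator: nΣxy − (Σx)(Σy) = 13·1271 − (74)(206) = 1279
Denominator: √[(nΣx²−(Σx)²)(nΣy²−(Σy)²)]
  nΣx²−(Σx)² = 13·518 − 5476 = 1258;  nΣy²−(Σy)² = 13·3520 − 42436 = 3324
  √(1258·3324) = √4181592 = 2044.8941
r = 1279 / 2044.8941 = 0.6255

0.6255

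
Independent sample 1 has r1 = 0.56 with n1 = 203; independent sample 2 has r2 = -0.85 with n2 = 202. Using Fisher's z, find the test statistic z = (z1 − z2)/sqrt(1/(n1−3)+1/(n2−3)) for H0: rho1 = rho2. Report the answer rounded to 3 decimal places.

18.866

z1 = atanh(0.56) = 0.632833,  z2 = atanh(-0.85) = -1.256153
SE = √(1/(n1−3) + 1/(n2−3)) = √(1/200 + 1/199) = √(0.0050000 + 0.0050251) = √0.0100251 = 0.100125
z = (z1 − z2)/SE = (0.632833 − (-1.256153)) / 0.100125 = 1.888986 / 0.100125 = 18.866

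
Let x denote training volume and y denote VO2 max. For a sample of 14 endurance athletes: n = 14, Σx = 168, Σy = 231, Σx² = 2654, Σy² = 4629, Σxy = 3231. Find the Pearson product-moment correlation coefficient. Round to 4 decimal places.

0.6356

Numerator: nΣxy − (Σx)(Σy) = 14·3231 − (168)(231) = 6426
Denominator: √[(nΣx²−(Σx)²)(nΣy²−(Σy)²)]
  nΣx²−(Σx)² = 14·2654 − 28224 = 8932;  nΣy²−(Σy)² = 14·4629 − 53361 = 11445
  √(8932·11445) = √102226740 = 10110.7240
r = 6426 / 10110.7240 = 0.6356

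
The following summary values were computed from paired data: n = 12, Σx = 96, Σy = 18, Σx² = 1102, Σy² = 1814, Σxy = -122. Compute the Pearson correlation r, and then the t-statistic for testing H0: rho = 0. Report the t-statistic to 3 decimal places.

S_xy = nΣxy − ΣxΣy = 12·(-122) − 96·18 = -1464 − 1728 = -3192
S_xx = nΣx² − (Σx)² = 12·1102 − 96² = 13224 − 9216 = 4008
S_yy = nΣy² − (Σy)² = 12·1814 − 18² = 21768 − 324 = 21444
r = S_xy / √(S_xx·S_yy) = -3192 / √(4008·21444) = -3192 / √85947552 = -3192 / 9270.7903 = -0.3443
t = r·√(n−2)/√(1−r²) = -0.3443·√10 / √(1−0.118542) = -1.088772 / 0.938860 = -1.160

-1.160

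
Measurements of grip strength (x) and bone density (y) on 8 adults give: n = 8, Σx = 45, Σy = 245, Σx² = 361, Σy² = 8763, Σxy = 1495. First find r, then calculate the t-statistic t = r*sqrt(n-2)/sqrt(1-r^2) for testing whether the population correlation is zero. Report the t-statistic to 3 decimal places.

Numerator: nΣxy − (Σx)(Σy) = 8·1495 − (45)(245) = 935
Denominator: √[(nΣx²−(Σx)²)(nΣy²−(Σy)²)]
  nΣx²−(Σx)² = 8·361 − 2025 = 863;  nΣy²−(Σy)² = 8·8763 − 60025 = 10079
  √(863·10079) = √8698177 = 2949.2672
r = 935 / 2949.2672 = 0.3170
t = r·√(n−2)/√(1−r²) = 0.3170·√6 / √(1−0.100489) = 0.776488 / 0.948426 = 0.819

0.819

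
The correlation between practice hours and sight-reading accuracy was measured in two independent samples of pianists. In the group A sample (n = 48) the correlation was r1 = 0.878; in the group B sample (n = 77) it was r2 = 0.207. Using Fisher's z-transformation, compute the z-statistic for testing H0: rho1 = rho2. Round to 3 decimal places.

6.120

Fisher z-transforms: z1 = atanh(0.878) = 1.366971, z2 = atanh(0.207) = 0.210035; difference d = 1.156936
Var(d) = 1/45 + 1/74 = 0.0222222 + 0.0135135 = 0.0357357
z = d/√Var(d) = 1.156936 / √0.0357357 = 1.156936 / 0.189039 = 6.120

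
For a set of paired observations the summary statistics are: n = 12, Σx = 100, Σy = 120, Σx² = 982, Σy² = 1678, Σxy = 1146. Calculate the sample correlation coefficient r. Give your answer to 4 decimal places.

Numerator: nΣxy − (Σx)(Σy) = 12·1146 − (100)(120) = 1752
Denominator: √[(nΣx²−(Σx)²)(nΣy²−(Σy)²)]
  nΣx²−(Σx)² = 12·982 − 10000 = 1784;  nΣy²−(Σy)² = 12·1678 − 14400 = 5736
  √(1784·5736) = √10233024 = 3198.9098
r = 1752 / 3198.9098 = 0.5477

0.5477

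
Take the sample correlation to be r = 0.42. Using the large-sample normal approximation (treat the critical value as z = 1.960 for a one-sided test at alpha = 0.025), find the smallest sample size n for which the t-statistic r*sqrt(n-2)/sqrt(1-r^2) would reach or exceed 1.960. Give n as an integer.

r√(n−2)/√(1−r²) ≥ 1.960  ⇔  n−2 ≥ (1.960)²·(1−r²)/r²
(1−r²)/r² = (1−0.1764)/0.1764 = 4.6689
n ≥ 2 + 3.8416·4.6689 = 2 + 17.9360 = 19.9360
⌈19.9360⌉ = 20

20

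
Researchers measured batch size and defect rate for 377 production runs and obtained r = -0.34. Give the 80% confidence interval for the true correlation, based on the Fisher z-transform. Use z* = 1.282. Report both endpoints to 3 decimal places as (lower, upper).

z_r = atanh(-0.34) = -0.354093;  SE = 1/√(n−3) = 1/√374 = 0.051709
z-limits: -0.354093 ± 1.282·0.051709 = -0.354093 ± 0.066291 = [-0.420384, -0.287802]
ρ-limits: (tanh -0.420384, tanh -0.287802) = (-0.397, -0.280)

(-0.397, -0.280)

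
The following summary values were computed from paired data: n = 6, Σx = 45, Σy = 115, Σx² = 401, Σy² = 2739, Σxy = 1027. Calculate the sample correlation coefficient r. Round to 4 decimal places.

S_xy = nΣxy − ΣxΣy = 6·1027 − 45·115 = 6162 − 5175 = 987
S_xx = nΣx² − (Σx)² = 6·401 − 45² = 2406 − 2025 = 381
S_yy = nΣy² − (Σy)² = 6·2739 − 115² = 16434 − 13225 = 3209
r = S_xy / √(S_xx·S_yy) = 987 / √(381·3209) = 987 / √1222629 = 987 / 1105.7256 = 0.8926

0.8926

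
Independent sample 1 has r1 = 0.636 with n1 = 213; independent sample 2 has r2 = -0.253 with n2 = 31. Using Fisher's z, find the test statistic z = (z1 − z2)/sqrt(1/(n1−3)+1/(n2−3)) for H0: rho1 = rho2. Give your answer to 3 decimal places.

z1 = atanh(0.636) = 0.751428,  z2 = atanh(-0.253) = -0.258615
SE = √(1/(n1−3) + 1/(n2−3)) = √(1/210 + 1/28) = √(0.0047619 + 0.0357143) = √0.0404762 = 0.201187
z = (z1 − z2)/SE = (0.751428 − (-0.258615)) / 0.201187 = 1.010043 / 0.201187 = 5.020

5.020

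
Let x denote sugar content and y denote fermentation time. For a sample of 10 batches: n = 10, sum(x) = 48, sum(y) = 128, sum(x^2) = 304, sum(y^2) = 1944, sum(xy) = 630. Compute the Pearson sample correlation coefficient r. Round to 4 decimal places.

0.1040

S_xy = nΣxy − ΣxΣy = 10·630 − 48·128 = 6300 − 6144 = 156
S_xx = nΣx² − (Σx)² = 10·304 − 48² = 3040 − 2304 = 736
S_yy = nΣy² − (Σy)² = 10·1944 − 128² = 19440 − 16384 = 3056
r = S_xy / √(S_xx·S_yy) = 156 / √(736·3056) = 156 / √2249216 = 156 / 1499.7386 = 0.1040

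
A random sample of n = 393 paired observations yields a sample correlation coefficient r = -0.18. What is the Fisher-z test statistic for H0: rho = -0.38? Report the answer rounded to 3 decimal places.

z_r = atanh(-0.18) = -0.181983,  z_0 = atanh(-0.38) = -0.400060
SE = 1/√(n−3) = 1/√390 = 0.050637
z = (z_r − z_0)/SE = (-0.181983 − (-0.400060)) / 0.050637 = 0.218077 / 0.050637 = 4.307

4.307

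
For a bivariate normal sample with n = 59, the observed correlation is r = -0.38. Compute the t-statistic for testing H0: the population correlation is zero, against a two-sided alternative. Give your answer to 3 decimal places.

1 − r² = 1 − 0.1444 = 0.8556;  √(1−r²) = 0.924986
√(n−2) = √57 = 7.549834
t = r·√(n−2)/√(1−r²) = -0.38 · 7.549834 / 0.924986 = -3.102

-3.102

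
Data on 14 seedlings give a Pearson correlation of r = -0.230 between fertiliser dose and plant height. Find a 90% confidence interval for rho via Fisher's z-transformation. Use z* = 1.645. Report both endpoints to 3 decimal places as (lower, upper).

z_r = atanh(-0.230) = -0.234189;  SE = 1/√(n−3) = 1/√11 = 0.301511
z-limits: -0.234189 ± 1.645·0.301511 = -0.234189 ± 0.495986 = [-0.730175, 0.261797]
ρ-limits: (tanh -0.730175, tanh 0.261797) = (-0.623, 0.256)

(-0.623, 0.256)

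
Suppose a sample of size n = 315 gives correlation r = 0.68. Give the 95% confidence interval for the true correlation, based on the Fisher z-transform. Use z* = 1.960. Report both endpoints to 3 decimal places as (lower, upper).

z_r = atanh(0.68) = 0.829114;  SE = 1/√(n−3) = 1/√312 = 0.056614
z-limits: 0.829114 ± 1.960·0.056614 = 0.829114 ± 0.110963 = [0.718151, 0.940077]
ρ-limits: (tanh 0.718151, tanh 0.940077) = (0.616, 0.735)

(0.616, 0.735)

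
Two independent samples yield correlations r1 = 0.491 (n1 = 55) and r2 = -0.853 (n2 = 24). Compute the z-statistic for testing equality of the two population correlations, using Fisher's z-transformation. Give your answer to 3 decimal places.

Fisher z-transforms: z1 = atanh(0.491) = 0.537377, z2 = atanh(-0.853) = -1.267064; difference d = 1.804441
Var(d) = 1/52 + 1/21 = 0.0192308 + 0.0476190 = 0.0668498
z = d/√Var(d) = 1.804441 / √0.0668498 = 1.804441 / 0.258553 = 6.979

6.979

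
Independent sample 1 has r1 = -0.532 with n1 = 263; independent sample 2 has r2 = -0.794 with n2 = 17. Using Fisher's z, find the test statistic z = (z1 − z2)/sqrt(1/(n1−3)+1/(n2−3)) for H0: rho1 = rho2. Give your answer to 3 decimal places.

1.783

z1 = atanh(-0.532) = -0.592931,  z2 = atanh(-0.794) = -1.082163
SE = √(1/(n1−3) + 1/(n2−3)) = √(1/260 + 1/14) = √(0.0038462 + 0.0714286) = √0.0752748 = 0.274363
z = (z1 − z2)/SE = (-0.592931 − (-1.082163)) / 0.274363 = 0.489232 / 0.274363 = 1.783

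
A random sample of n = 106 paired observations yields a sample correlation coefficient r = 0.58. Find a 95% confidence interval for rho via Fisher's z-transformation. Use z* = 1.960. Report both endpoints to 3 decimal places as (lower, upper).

(0.438, 0.694)

z_r = atanh(0.58) = 0.662463;  SE = 1/√(n−3) = 1/√103 = 0.098533
z-limits: 0.662463 ± 1.960·0.098533 = 0.662463 ± 0.193125 = [0.469338, 0.855588]
ρ-limits: (tanh 0.469338, tanh 0.855588) = (0.438, 0.694)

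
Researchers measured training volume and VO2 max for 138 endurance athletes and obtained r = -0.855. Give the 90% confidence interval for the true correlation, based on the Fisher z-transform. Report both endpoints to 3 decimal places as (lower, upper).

z_r = atanh(-0.855) = -1.274453;  SE = 1/√(n−3) = 1/√135 = 0.086066
z-limits: -1.274453 ± 1.645·0.086066 = -1.274453 ± 0.141579 = [-1.416032, -1.132874]
ρ-limits: (tanh -1.416032, tanh -1.132874) = (-0.889, -0.812)

(-0.889, -0.812)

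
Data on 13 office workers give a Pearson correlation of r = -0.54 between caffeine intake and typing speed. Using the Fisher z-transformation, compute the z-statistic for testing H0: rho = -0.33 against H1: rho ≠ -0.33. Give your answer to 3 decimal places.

-0.826

Fisher z: atanh(-0.54) = -0.604156, atanh(-0.33) = -0.342828
z = (z_r − z_0)·√(n−3) = (-0.604156 − (-0.342828))·√10 = -0.261328 · 3.162278 = -0.826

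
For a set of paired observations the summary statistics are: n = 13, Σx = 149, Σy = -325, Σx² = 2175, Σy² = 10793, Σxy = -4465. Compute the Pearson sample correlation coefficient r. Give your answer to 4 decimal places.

-0.6628

S_xy = nΣxy − ΣxΣy = 13·(-4465) − 149·(-325) = -58045 − (-48425) = -9620
S_xx = nΣx² − (Σx)² = 13·2175 − 149² = 28275 − 22201 = 6074
S_yy = nΣy² − (Σy)² = 13·10793 − (-325)² = 140309 − 105625 = 34684
r = S_xy / √(S_xx·S_yy) = -9620 / √(6074·34684) = -9620 / √210670616 = -9620 / 14514.4968 = -0.6628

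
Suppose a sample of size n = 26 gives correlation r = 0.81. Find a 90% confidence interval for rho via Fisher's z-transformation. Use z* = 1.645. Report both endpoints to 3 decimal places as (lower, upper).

(0.655, 0.900)

z_r = atanh(0.81) = 1.127029;  SE = 1/√(n−3) = 1/√23 = 0.208514
z-limits: 1.127029 ± 1.645·0.208514 = 1.127029 ± 0.343006 = [0.784023, 1.470035]
ρ-limits: (tanh 0.784023, tanh 1.470035) = (0.655, 0.900)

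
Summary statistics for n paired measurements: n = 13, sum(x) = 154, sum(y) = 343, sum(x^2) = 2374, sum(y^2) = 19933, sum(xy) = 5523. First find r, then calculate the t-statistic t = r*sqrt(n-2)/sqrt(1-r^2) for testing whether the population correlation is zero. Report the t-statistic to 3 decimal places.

Numerator: nΣxy − (Σx)(Σy) = 13·5523 − (154)(343) = 18977
Denominator: √[(nΣx²−(Σx)²)(nΣy²−(Σy)²)]
  nΣx²−(Σx)² = 13·2374 − 23716 = 7146;  nΣy²−(Σy)² = 13·19933 − 117649 = 141480
  √(7146·141480) = √1011016080 = 31796.4791
r = 18977 / 31796.4791 = 0.5968
t = r·√(n−2)/√(1−r²) = 0.5968·√11 / √(1−0.356170) = 1.979362 / 0.802390 = 2.467

2.467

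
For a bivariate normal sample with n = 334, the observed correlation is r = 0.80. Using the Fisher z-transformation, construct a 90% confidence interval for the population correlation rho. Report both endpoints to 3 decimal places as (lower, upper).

z_r = atanh(0.80) = 1.098612;  SE = 1/√(n−3) = 1/√331 = 0.054965
z-limits: 1.098612 ± 1.645·0.054965 = 1.098612 ± 0.090417 = [1.008195, 1.189029]
ρ-limits: (tanh 1.008195, tanh 1.189029) = (0.765, 0.830)

(0.765, 0.830)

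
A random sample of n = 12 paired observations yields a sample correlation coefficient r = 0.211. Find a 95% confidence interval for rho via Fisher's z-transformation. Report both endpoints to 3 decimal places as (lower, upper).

(-0.413, 0.700)

z_r = atanh(0.211) = 0.214218;  SE = 1/√(n−3) = 1/√9 = 0.333333
z-limits: 0.214218 ± 1.960·0.333333 = 0.214218 ± 0.653333 = [-0.439115, 0.867551]
ρ-limits: (tanh -0.439115, tanh 0.867551) = (-0.413, 0.700)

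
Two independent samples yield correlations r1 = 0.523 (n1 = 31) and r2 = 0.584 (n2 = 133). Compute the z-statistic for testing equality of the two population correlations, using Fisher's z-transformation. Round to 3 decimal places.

-0.423

z1 = atanh(0.523) = 0.580460,  z2 = atanh(0.584) = 0.668512
SE = √(1/(n1−3) + 1/(n2−3)) = √(1/28 + 1/130) = √(0.0357143 + 0.0076923) = √0.0434066 = 0.208343
z = (z1 − z2)/SE = (0.580460 − 0.668512) / 0.208343 = -0.088052 / 0.208343 = -0.423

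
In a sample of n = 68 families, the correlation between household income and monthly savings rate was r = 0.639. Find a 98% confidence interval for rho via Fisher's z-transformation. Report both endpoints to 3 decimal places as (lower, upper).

z_r = atanh(0.639) = 0.756482;  SE = 1/√(n−3) = 1/√65 = 0.124035
z-limits: 0.756482 ± 2.326·0.124035 = 0.756482 ± 0.288505 = [0.467977, 1.044987]
ρ-limits: (tanh 0.467977, tanh 1.044987) = (0.437, 0.780)

(0.437, 0.780)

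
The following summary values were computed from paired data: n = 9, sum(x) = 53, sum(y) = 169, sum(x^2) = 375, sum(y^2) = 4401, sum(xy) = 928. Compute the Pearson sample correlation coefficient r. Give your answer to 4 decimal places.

Numerator: nΣxy − (Σx)(Σy) = 9·928 − (53)(169) = -605
Denominator: √[(nΣx²−(Σx)²)(nΣy²−(Σy)²)]
  nΣx²−(Σx)² = 9·375 − 2809 = 566;  nΣy²−(Σy)² = 9·4401 − 28561 = 11048
  √(566·11048) = √6253168 = 2500.6335
r = -605 / 2500.6335 = -0.2419

-0.2419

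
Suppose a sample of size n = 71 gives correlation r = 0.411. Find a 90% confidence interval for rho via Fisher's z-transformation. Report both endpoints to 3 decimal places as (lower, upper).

(0.233, 0.562)

z_r = atanh(0.411) = 0.436814;  SE = 1/√(n−3) = 1/√68 = 0.121268
z-limits: 0.436814 ± 1.645·0.121268 = 0.436814 ± 0.199486 = [0.237328, 0.636300]
ρ-limits: (tanh 0.237328, tanh 0.636300) = (0.233, 0.562)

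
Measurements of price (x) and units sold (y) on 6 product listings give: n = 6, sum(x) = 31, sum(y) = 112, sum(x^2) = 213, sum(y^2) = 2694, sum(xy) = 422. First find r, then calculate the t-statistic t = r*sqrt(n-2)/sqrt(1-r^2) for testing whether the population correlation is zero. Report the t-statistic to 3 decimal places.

-3.659

Numerator: nΣxy − (Σx)(Σy) = 6·422 − (31)(112) = -940
Denominator: √[(nΣx²−(Σx)²)(nΣy²−(Σy)²)]
  nΣx²−(Σx)² = 6·213 − 961 = 317;  nΣy²−(Σy)² = 6·2694 − 12544 = 3620
  √(317·3620) = √1147540 = 1071.2329
r = -940 / 1071.2329 = -0.8775
t = r·√(n−2)/√(1−r²) = -0.8775·√4 / √(1−0.770006) = -1.755000 / 0.479577 = -3.659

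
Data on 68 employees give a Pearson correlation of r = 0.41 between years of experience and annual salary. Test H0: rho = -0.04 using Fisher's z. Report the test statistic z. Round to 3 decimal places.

z_r = atanh(0.41) = 0.435611,  z_0 = atanh(-0.04) = -0.040021
SE = 1/√(n−3) = 1/√65 = 0.124035
z = (z_r − z_0)/SE = (0.435611 − (-0.040021)) / 0.124035 = 0.475632 / 0.124035 = 3.835

3.835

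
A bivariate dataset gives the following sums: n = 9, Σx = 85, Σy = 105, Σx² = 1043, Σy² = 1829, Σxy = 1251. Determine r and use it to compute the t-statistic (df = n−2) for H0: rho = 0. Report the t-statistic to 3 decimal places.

Numerator: nΣxy − (Σx)(Σy) = 9·1251 − (85)(105) = 2334
Denominator: √[(nΣx²−(Σx)²)(nΣy²−(Σy)²)]
  nΣx²−(Σx)² = 9·1043 − 7225 = 2162;  nΣy²−(Σy)² = 9·1829 − 11025 = 5436
  √(2162·5436) = √11752632 = 3428.2112
r = 2334 / 3428.2112 = 0.6808
t = r·√(n−2)/√(1−r²) = 0.6808·√7 / √(1−0.463489) = 1.801227 / 0.732469 = 2.459

2.459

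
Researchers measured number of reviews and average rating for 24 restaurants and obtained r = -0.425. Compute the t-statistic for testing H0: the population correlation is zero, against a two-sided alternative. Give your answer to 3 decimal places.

-2.202

1 − r² = 1 − 0.180625 = 0.819375;  √(1−r²) = 0.905193
√(n−2) = √22 = 4.690416
t = r·√(n−2)/√(1−r²) = -0.425 · 4.690416 / 0.905193 = -2.202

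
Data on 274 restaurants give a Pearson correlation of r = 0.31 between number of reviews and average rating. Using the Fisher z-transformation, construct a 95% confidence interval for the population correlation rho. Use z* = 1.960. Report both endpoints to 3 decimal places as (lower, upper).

Fisher z: z_r = atanh(r) = ½·ln((1+0.31)/(1−0.31)) = 0.320545
SE(z) = 1/√(n−3) = 1/√271 = 0.060746
95% ⇒ z* = 1.960; margin = 1.960·0.060746 = 0.119062
CI on z-scale: (0.201483, 0.439607)
Back-transform: tanh(0.201483) = 0.198800, tanh(0.439607) = 0.413319

(0.199, 0.413)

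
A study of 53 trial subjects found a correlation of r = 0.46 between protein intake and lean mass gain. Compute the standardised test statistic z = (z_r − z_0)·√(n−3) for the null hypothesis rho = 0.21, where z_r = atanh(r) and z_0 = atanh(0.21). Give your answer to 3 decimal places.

z_r = atanh(0.46) = 0.497311,  z_0 = atanh(0.21) = 0.213171
SE = 1/√(n−3) = 1/√50 = 0.141421
z = (z_r − z_0)/SE = (0.497311 − 0.213171) / 0.141421 = 0.284140 / 0.141421 = 2.009

2.009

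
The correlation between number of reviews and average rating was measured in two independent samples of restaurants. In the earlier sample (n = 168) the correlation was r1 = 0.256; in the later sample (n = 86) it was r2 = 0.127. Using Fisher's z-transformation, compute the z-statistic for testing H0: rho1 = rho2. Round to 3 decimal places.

Fisher z-transforms: z1 = atanh(0.256) = 0.261823, z2 = atanh(0.127) = 0.127689; difference d = 0.134134
Var(d) = 1/165 + 1/83 = 0.0060606 + 0.0120482 = 0.0181088
z = d/√Var(d) = 0.134134 / √0.0181088 = 0.134134 / 0.134569 = 0.997

0.997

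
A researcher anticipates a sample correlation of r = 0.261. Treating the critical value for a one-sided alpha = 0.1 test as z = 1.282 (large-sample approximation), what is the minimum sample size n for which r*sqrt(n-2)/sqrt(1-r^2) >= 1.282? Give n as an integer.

25

Need r·√(n−2)/√(1−r²) ≥ 1.282
√(n−2) ≥ 1.282·√(1−0.068121) / 0.261 = 1.282·0.965339 / 0.261 = 4.7416
n−2 ≥ 22.4828  ⇒  n ≥ 24.4828
Smallest integer n = 25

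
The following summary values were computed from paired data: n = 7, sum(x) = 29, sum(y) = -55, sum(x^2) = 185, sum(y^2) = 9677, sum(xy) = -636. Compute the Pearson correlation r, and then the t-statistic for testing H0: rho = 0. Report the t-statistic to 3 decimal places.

S_xy = nΣxy − ΣxΣy = 7·(-636) − 29·(-55) = -4452 − (-1595) = -2857
S_xx = nΣx² − (Σx)² = 7·185 − 29² = 1295 − 841 = 454
S_yy = nΣy² − (Σy)² = 7·9677 − (-55)² = 67739 − 3025 = 64714
r = S_xy / √(S_xx·S_yy) = -2857 / √(454·64714) = -2857 / √29380156 = -2857 / 5420.3465 = -0.5271
t = r·√(n−2)/√(1−r²) = -0.5271·√5 / √(1−0.277834) = -1.178631 / 0.849804 = -1.387

-1.387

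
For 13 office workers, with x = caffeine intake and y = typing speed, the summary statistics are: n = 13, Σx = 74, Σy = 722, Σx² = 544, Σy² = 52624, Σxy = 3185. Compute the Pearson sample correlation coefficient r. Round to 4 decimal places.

-0.7458

Numerator: nΣxy − (Σx)(Σy) = 13·3185 − (74)(722) = -12023
Denominator: √[(nΣx²−(Σx)²)(nΣy²−(Σy)²)]
  nΣx²−(Σx)² = 13·544 − 5476 = 1596;  nΣy²−(Σy)² = 13·52624 − 521284 = 162828
  √(1596·162828) = √259873488 = 16120.5920
r = -12023 / 16120.5920 = -0.7458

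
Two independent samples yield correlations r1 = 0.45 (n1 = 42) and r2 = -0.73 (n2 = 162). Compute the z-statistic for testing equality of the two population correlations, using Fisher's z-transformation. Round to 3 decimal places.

7.910

Fisher z-transforms: z1 = atanh(0.45) = 0.484700, z2 = atanh(-0.73) = -0.928727; difference d = 1.413427
Var(d) = 1/39 + 1/159 = 0.0256410 + 0.0062893 = 0.0319303
z = d/√Var(d) = 1.413427 / √0.0319303 = 1.413427 / 0.178691 = 7.910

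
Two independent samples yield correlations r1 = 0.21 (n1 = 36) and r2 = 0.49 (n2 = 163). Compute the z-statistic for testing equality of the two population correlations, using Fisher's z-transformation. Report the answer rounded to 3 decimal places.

-1.689

z1 = atanh(0.21) = 0.213171,  z2 = atanh(0.49) = 0.536060
SE = √(1/(n1−3) + 1/(n2−3)) = √(1/33 + 1/160) = √(0.0303030 + 0.0062500) = √0.0365530 = 0.191188
z = (z1 − z2)/SE = (0.213171 − 0.536060) / 0.191188 = -0.322889 / 0.191188 = -1.689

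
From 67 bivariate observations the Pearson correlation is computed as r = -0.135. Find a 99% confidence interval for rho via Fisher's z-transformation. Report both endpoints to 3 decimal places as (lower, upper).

z_r = atanh(-0.135) = -0.135829;  SE = 1/√(n−3) = 1/√64 = 0.125000
z-limits: -0.135829 ± 2.576·0.125000 = -0.135829 ± 0.322000 = [-0.457829, 0.186171]
ρ-limits: (tanh -0.457829, tanh 0.186171) = (-0.428, 0.184)

(-0.428, 0.184)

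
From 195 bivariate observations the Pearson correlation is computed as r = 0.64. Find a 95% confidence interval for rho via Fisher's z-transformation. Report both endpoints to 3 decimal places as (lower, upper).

(0.549, 0.716)

Fisher z: z_r = atanh(r) = ½·ln((1+0.64)/(1−0.64)) = 0.758174
SE(z) = 1/√(n−3) = 1/√192 = 0.072169
95% ⇒ z* = 1.960; margin = 1.960·0.072169 = 0.141451
CI on z-scale: (0.616723, 0.899625)
Back-transform: tanh(0.616723) = 0.548842, tanh(0.899625) = 0.716115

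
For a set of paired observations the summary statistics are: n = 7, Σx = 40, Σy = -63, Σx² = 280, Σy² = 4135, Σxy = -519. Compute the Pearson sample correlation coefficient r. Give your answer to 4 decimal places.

-0.3712

Numerator: nΣxy − (Σx)(Σy) = 7·(-519) − (40)(-63) = -1113
Denominator: √[(nΣx²−(Σx)²)(nΣy²−(Σy)²)]
  nΣx²−(Σx)² = 7·280 − 1600 = 360;  nΣy²−(Σy)² = 7·4135 − 3969 = 24976
  √(360·24976) = √8991360 = 2998.5597
r = -1113 / 2998.5597 = -0.3712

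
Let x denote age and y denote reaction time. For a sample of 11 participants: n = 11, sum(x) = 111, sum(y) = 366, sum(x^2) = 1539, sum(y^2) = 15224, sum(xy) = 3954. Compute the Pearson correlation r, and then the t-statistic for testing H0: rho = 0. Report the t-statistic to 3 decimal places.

S_xy = nΣxy − ΣxΣy = 11·3954 − 111·366 = 43494 − 40626 = 2868
S_xx = nΣx² − (Σx)² = 11·1539 − 111² = 16929 − 12321 = 4608
S_yy = nΣy² − (Σy)² = 11·15224 − 366² = 167464 − 133956 = 33508
r = S_xy / √(S_xx·S_yy) = 2868 / √(4608·33508) = 2868 / √154404864 = 2868 / 12425.9754 = 0.2308
t = r·√(n−2)/√(1−r²) = 0.2308·√9 / √(1−0.053269) = 0.692400 / 0.973001 = 0.712

0.712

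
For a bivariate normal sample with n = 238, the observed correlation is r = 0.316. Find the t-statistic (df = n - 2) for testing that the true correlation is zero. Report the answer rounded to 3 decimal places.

5.117

1 − r² = 1 − 0.099856 = 0.900144;  √(1−r²) = 0.948759
√(n−2) = √236 = 15.362291
t = r·√(n−2)/√(1−r²) = 0.316 · 15.362291 / 0.948759 = 5.117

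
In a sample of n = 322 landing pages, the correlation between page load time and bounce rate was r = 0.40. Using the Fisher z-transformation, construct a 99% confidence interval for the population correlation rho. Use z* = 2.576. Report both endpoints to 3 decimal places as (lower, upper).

z_r = atanh(0.40) = 0.423649;  SE = 1/√(n−3) = 1/√319 = 0.055989
z-limits: 0.423649 ± 2.576·0.055989 = 0.423649 ± 0.144228 = [0.279421, 0.567877]
ρ-limits: (tanh 0.279421, tanh 0.567877) = (0.272, 0.514)

(0.272, 0.514)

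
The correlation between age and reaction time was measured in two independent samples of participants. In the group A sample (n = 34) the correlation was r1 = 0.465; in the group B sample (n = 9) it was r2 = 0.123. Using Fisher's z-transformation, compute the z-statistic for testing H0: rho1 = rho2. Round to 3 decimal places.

Fisher z-transforms: z1 = atanh(0.465) = 0.503672, z2 = atanh(0.123) = 0.123626; difference d = 0.380046
Var(d) = 1/31 + 1/6 = 0.0322581 + 0.1666667 = 0.1989248
z = d/√Var(d) = 0.380046 / √0.1989248 = 0.380046 / 0.446010 = 0.852

0.852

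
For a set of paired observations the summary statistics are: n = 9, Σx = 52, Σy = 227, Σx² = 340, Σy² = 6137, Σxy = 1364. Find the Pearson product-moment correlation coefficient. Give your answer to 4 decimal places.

0.4110

S_xy = nΣxy − ΣxΣy = 9·1364 − 52·227 = 12276 − 11804 = 472
S_xx = nΣx² − (Σx)² = 9·340 − 52² = 3060 − 2704 = 356
S_yy = nΣy² − (Σy)² = 9·6137 − 227² = 55233 − 51529 = 3704
r = S_xy / √(S_xx·S_yy) = 472 / √(356·3704) = 472 / √1318624 = 472 / 1148.3135 = 0.4110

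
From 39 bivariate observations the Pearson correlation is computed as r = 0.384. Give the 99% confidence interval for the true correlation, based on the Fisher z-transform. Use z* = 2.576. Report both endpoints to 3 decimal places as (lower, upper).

(-0.025, 0.683)

Fisher z: z_r = atanh(r) = ½·ln((1+0.384)/(1−0.384)) = 0.404743
SE(z) = 1/√(n−3) = 1/√36 = 0.166667
99% ⇒ z* = 2.576; margin = 2.576·0.166667 = 0.429334
CI on z-scale: (-0.024591, 0.834077)
Back-transform: tanh(-0.024591) = -0.024586, tanh(0.834077) = 0.682659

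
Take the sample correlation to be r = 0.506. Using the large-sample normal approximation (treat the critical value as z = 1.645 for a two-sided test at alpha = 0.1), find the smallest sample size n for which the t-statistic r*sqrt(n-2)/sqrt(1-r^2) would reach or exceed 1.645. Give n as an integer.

Need r·√(n−2)/√(1−r²) ≥ 1.645
√(n−2) ≥ 1.645·√(1−0.256036) / 0.506 = 1.645·0.862533 / 0.506 = 2.8041
n−2 ≥ 7.8630  ⇒  n ≥ 9.8630
Smallest integer n = 10

10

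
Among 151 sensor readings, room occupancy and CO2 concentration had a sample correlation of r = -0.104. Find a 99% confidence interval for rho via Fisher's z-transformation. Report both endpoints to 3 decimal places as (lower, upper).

Fisher z: z_r = atanh(r) = ½·ln((1+(-0.104))/(1−(-0.104))) = -0.104377
SE(z) = 1/√(n−3) = 1/√148 = 0.082199
99% ⇒ z* = 2.576; margin = 2.576·0.082199 = 0.211745
CI on z-scale: (-0.316122, 0.107368)
Back-transform: tanh(-0.316122) = -0.305996, tanh(0.107368) = 0.106957

(-0.306, 0.107)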